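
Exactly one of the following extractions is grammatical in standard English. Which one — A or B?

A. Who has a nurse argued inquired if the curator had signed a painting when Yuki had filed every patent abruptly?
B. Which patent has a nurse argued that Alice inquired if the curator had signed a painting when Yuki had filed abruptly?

A

In B, the wh-phrase is extracted from inside a wh-island (introduced by "if"), which blocks movement.
In A, the extraction path crosses only that-complement boundaries, which are transparent.
So A is grammatical.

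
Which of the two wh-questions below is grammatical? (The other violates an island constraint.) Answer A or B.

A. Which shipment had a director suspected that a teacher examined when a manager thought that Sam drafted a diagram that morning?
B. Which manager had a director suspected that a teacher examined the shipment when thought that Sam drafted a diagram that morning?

In B, the wh-phrase is extracted from inside an adjunct island (introduced by "when"), which blocks movement.
In A, the extraction path crosses only that-complement boundaries, which are transparent.
So A is grammatical.

A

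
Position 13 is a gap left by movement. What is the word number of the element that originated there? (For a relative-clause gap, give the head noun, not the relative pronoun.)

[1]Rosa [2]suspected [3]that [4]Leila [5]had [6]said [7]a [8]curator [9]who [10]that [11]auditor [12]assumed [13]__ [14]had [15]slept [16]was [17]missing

8

The gap at 13 is the subject of "slept", inside a relative clause.
The relative pronoun is "who" (word 9); it is bound by the head noun immediately before it.
Its filler is the head noun "curator", at word 8.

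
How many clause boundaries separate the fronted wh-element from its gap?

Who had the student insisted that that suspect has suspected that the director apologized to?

"who" is extracted from the PP object of "apologized".
Boundaries crossed, outermost first: [that], [that] — 2 in total.

2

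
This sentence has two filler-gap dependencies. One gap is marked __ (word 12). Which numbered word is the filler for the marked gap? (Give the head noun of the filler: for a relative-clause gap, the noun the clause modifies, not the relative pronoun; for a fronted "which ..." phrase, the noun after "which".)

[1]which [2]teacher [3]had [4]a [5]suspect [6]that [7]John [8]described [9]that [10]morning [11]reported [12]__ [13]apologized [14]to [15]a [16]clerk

The marked gap is the subject of "apologized".
Its filler is the fronted wh-phrase "which teacher", at word 2.
(The other dependency links word 5 to a gap after word 8.)

2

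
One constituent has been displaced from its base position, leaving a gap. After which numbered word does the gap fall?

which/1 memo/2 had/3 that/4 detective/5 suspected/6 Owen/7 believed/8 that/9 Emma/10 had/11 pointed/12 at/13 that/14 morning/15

The displaced element is "which memo" (word 2).
It is linked across 2 clause boundaries (Ø → that).
It functions as the object of the preposition "at" of "pointed", so the gap sits immediately after word 13 ("at").
Base order: That detective had suspected Owen believed that Emma had pointed at which memo that morning.

13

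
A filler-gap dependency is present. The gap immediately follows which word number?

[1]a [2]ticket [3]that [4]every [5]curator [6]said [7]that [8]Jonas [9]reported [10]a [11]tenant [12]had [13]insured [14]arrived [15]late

The displaced element is "a ticket" (word 2).
It is linked across 2 clause boundaries (that → Ø).
It functions as the direct object of "insured", so the gap sits immediately after word 13 ("insured").
Base order: Every curator said that Jonas reported a tenant had insured a ticket.

13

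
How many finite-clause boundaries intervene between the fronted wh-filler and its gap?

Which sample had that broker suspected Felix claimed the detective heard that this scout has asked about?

3

"which sample" is extracted from the PP object of "asked".
Boundaries crossed, outermost first: [Ø], [Ø], [that] — 3 in total.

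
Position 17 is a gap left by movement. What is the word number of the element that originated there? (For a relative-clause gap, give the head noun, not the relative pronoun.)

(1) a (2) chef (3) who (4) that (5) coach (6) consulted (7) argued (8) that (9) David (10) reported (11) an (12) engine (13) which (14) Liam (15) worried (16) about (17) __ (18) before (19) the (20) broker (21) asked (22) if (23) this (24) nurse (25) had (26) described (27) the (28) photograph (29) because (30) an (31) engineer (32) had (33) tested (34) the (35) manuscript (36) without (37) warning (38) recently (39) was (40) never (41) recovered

12

The gap at 17 is the prepositional object of "worried", inside a relative clause.
The relative pronoun is "which" (word 13); it is bound by the head noun immediately before it.
Its filler is the head noun "engine", at word 12.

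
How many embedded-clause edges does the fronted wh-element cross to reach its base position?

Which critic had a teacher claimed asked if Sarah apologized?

1

"which critic" is extracted from the subject of "asked".
Boundaries crossed, outermost first: [Ø] — 1 in total.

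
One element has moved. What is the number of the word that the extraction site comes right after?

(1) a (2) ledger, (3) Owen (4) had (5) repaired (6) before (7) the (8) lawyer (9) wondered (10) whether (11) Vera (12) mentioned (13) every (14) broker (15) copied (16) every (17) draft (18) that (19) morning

The displaced element is "a ledger" (word 2).
It functions as the direct object of "repaired", so the gap sits immediately after word 5 ("repaired").
Base order: Owen had repaired a ledger before the lawyer wondered whether Vera mentioned every broker copied every draft that morning.

5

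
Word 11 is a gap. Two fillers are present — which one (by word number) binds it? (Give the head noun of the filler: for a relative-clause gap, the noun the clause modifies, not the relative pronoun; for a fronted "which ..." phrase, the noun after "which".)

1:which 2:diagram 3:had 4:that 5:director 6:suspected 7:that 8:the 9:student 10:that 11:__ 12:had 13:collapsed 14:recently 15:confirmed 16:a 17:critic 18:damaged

The marked gap is inside the relative clause, the subject of "collapsed".
Its filler is the head noun "student" (via "that"), at word 9.
(The other dependency links word 2 to a gap after word 18.)

9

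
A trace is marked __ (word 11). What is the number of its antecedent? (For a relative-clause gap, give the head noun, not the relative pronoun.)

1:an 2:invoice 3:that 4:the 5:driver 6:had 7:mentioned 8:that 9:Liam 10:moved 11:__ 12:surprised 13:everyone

The gap at 11 is the object of "moved", inside a relative clause.
The relative pronoun is "that" (word 3); it is bound by the head noun immediately before it.
Its filler is the head noun "invoice", at word 2.

2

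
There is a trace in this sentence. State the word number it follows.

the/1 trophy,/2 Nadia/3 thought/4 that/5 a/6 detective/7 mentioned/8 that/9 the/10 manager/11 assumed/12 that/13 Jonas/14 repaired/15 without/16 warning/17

15

The displaced element is "the trophy" (word 2).
It is linked across 3 clause boundaries (that → that → that).
It functions as the direct object of "repaired", so the gap sits immediately after word 15 ("repaired").
Base order: Nadia thought that a detective mentioned that the manager assumed that Jonas repaired the trophy without warning.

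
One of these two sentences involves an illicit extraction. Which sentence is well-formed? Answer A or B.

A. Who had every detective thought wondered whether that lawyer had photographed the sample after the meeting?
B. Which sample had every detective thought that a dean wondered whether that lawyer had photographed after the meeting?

In B, the wh-phrase is extracted from inside a wh-island (introduced by "whether"), which blocks movement.
In A, the extraction path crosses only that-complement boundaries, which are transparent.
So A is grammatical.

A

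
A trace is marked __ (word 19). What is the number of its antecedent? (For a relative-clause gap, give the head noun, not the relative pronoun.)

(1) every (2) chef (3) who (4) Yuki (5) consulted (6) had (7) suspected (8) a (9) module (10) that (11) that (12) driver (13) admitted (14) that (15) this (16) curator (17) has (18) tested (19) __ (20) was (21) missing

The gap at 19 is the object of "tested", inside a relative clause.
The relative pronoun is "that" (word 10); it is bound by the head noun immediately before it.
Its filler is the head noun "module", at word 9.

9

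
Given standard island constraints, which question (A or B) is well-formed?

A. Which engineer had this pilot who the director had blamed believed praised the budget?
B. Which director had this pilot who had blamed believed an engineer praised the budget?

A

In B, the wh-phrase is extracted from inside a complex-NP island (relative clause) (introduced by "who"), which blocks movement.
In A, the extraction path crosses only that-complement boundaries, which are transparent.
So A is grammatical.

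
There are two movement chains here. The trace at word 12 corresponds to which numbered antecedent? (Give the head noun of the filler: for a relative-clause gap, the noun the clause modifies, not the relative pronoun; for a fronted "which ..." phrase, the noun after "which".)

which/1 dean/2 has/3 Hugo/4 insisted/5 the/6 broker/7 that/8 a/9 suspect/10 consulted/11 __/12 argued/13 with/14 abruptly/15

The marked gap is inside the relative clause, the direct object of "consulted".
Its filler is the head noun "broker" (via "that"), at word 7.
(The other dependency links word 2 to a gap after word 14.)

7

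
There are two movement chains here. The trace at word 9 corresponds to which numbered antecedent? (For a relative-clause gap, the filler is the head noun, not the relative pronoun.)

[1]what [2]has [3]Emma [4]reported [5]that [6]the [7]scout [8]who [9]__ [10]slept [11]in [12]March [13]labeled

7

The marked gap is inside the relative clause, the subject of "slept".
Its filler is the head noun "scout" (via "who"), at word 7.
(The other dependency links word 1 to a gap after word 13.)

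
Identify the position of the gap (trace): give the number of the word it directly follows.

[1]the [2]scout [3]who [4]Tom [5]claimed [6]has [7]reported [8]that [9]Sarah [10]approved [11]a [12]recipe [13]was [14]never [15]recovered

5

The displaced element is "the scout" (word 2).
It is linked across 1 clause boundary (Ø).
It functions as the subject of "reported", so the gap sits immediately after word 5 ("claimed").
Base order: Tom claimed that the scout has reported that Sarah approved a recipe.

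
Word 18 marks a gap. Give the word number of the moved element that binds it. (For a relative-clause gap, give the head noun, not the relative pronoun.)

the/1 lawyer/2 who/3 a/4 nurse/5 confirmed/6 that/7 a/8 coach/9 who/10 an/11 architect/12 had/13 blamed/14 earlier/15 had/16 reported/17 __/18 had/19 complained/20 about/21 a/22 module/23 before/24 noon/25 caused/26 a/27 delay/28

2

The gap at 18 is the subject of "complained", inside a relative clause.
The relative pronoun is "who" (word 3); it is bound by the head noun immediately before it.
Its filler is the head noun "lawyer", at word 2.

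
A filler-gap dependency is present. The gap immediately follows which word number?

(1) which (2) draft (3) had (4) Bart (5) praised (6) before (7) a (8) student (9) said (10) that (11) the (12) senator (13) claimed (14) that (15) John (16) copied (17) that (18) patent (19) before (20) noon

The displaced element is "which draft" (word 2).
It functions as the direct object of "praised", so the gap sits immediately after word 5 ("praised").
Base order: Bart had praised which draft before a student said that the senator claimed that John copied that patent before noon.

5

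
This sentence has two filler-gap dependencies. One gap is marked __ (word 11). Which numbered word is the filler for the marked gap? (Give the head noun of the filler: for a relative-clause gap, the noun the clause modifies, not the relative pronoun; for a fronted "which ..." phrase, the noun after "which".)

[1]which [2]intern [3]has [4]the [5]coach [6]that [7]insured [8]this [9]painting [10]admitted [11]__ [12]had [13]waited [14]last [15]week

2

The marked gap is the subject of "waited".
Its filler is the fronted wh-phrase "which intern", at word 2.
(The other dependency links word 5 to a gap after word 6.)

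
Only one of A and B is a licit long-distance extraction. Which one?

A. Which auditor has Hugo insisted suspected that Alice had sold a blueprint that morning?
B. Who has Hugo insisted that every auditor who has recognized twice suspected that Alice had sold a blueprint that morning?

In B, the wh-phrase is extracted from inside a complex-NP island (relative clause) (introduced by "who"), which blocks movement.
In A, the extraction path crosses only that-complement boundaries, which are transparent.
So A is grammatical.

A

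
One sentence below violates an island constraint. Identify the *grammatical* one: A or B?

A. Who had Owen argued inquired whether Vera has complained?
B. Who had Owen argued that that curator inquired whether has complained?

A

In B, the wh-phrase is extracted from inside a wh-island (introduced by "whether"), which blocks movement.
In A, the extraction path crosses only that-complement boundaries, which are transparent.
So A is grammatical.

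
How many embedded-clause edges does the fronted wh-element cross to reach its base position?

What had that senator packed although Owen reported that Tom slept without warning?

0

"what" originates inside the matrix clause — no clause boundary is crossed.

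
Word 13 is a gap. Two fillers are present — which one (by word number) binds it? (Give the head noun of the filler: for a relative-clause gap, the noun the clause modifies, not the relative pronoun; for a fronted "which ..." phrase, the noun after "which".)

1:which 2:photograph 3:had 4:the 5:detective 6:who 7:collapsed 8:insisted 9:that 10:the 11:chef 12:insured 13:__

2

The marked gap is the direct object of "insured".
Its filler is the fronted wh-phrase "which photograph", at word 2.
(The other dependency links word 5 to a gap after word 6.)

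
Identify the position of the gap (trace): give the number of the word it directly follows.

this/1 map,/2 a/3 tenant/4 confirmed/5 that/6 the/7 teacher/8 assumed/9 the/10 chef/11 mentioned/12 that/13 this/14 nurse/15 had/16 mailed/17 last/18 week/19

17

The displaced element is "this map" (word 2).
It is linked across 3 clause boundaries (that → Ø → that).
It functions as the direct object of "mailed", so the gap sits immediately after word 17 ("mailed").
Base order: A tenant confirmed that the teacher assumed the chef mentioned that this nurse had mailed this map last week.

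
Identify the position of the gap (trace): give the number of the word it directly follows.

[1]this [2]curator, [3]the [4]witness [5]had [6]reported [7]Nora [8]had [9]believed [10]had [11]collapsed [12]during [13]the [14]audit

The displaced element is "this curator" (word 2).
It is linked across 2 clause boundaries (Ø → Ø).
It functions as the subject of "collapsed", so the gap sits immediately after word 9 ("believed").
Base order: The witness had reported Nora had believed that this curator had collapsed during the audit.

9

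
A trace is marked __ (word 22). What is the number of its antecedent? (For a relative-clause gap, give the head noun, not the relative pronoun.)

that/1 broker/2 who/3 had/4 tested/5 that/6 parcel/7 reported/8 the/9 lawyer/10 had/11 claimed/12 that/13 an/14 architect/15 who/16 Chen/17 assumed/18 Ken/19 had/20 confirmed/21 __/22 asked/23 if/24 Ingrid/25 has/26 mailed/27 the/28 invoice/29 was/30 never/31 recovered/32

15

The gap at 22 is the subject of "asked", inside a relative clause.
The relative pronoun is "who" (word 16); it is bound by the head noun immediately before it.
Its filler is the head noun "architect", at word 15.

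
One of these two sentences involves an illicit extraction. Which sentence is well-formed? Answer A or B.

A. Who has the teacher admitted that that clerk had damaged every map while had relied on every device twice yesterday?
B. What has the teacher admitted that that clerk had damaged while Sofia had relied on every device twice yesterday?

In A, the wh-phrase is extracted from inside an adjunct island (introduced by "while"), which blocks movement.
In B, the extraction path crosses only that-complement boundaries, which are transparent.
So B is grammatical.

B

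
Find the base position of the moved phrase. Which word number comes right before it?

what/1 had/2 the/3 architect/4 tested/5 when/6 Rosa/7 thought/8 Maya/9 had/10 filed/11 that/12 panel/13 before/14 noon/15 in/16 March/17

5

The displaced element is "what" (word 1).
It functions as the direct object of "tested", so the gap sits immediately after word 5 ("tested").
Base order: The architect had tested what when Rosa thought Maya had filed that panel before noon in March.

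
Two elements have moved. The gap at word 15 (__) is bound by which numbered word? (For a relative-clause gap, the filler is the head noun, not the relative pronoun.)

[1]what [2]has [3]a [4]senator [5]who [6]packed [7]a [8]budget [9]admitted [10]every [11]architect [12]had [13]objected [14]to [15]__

The marked gap is the object of the preposition "to" of "objected".
Its filler is the fronted wh-phrase "what", at word 1.
(The other dependency links word 4 to a gap after word 5.)

1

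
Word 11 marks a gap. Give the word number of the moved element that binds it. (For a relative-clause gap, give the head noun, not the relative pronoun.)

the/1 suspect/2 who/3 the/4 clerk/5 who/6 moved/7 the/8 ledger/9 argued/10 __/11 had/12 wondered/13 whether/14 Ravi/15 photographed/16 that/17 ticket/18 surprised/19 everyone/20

2

The gap at 11 is the subject of "wondered", inside a relative clause.
The relative pronoun is "who" (word 3); it is bound by the head noun immediately before it.
Its filler is the head noun "suspect", at word 2.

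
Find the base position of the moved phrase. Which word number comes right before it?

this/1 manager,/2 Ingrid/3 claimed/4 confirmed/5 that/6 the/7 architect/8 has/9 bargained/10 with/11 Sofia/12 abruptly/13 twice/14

4

The displaced element is "this manager" (word 2).
It is linked across 1 clause boundary (Ø).
It functions as the subject of "confirmed", so the gap sits immediately after word 4 ("claimed").
Base order: Ingrid claimed this manager confirmed that the architect has bargained with Sofia abruptly twice.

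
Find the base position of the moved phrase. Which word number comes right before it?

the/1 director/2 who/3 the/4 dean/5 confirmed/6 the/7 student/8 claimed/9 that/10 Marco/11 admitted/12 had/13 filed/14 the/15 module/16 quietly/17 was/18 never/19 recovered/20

12

The displaced element is "the director" (word 2).
It is linked across 3 clause boundaries (Ø → that → Ø).
It functions as the subject of "filed", so the gap sits immediately after word 12 ("admitted").
Base order: The dean confirmed the student claimed that Marco admitted that the director had filed the module quietly.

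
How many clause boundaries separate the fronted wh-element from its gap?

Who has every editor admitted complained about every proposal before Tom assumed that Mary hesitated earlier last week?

1

"who" is extracted from the subject of "complained".
Boundaries crossed, outermost first: [Ø] — 1 in total.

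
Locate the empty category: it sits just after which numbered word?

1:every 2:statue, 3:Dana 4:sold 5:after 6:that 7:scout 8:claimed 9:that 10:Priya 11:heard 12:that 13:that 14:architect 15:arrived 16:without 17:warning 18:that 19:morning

4

The displaced element is "every statue" (word 2).
It functions as the direct object of "sold", so the gap sits immediately after word 4 ("sold").
Base order: Dana sold every statue after that scout claimed that Priya heard that that architect arrived without warning that morning.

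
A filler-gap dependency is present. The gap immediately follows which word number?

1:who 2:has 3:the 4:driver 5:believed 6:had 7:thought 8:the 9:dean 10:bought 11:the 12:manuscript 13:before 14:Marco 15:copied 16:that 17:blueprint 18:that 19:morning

5

The displaced element is "who" (word 1).
It is linked across 1 clause boundary (Ø).
It functions as the subject of "thought", so the gap sits immediately after word 5 ("believed").
Base order: The driver has believed that who had thought the dean bought the manuscript before Marco copied that blueprint that morning.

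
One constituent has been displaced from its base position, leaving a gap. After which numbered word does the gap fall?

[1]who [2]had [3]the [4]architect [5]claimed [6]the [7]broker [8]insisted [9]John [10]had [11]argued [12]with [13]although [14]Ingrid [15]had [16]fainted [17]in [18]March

The displaced element is "who" (word 1).
It is linked across 2 clause boundaries (Ø → Ø).
It functions as the object of the preposition "with" of "argued", so the gap sits immediately after word 12 ("with").
Base order: The architect had claimed the broker insisted John had argued with who although Ingrid had fainted in March.

12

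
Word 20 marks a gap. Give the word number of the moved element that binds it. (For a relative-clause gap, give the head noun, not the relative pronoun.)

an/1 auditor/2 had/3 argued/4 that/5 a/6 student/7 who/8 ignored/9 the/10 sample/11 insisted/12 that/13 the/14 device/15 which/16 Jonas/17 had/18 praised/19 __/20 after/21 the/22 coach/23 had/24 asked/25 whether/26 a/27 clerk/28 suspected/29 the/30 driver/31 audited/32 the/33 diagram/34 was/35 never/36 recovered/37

15

The gap at 20 is the object of "praised", inside a relative clause.
The relative pronoun is "which" (word 16); it is bound by the head noun immediately before it.
Its filler is the head noun "device", at word 15.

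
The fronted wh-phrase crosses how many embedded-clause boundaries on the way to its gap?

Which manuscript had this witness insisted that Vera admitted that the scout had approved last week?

2

"which manuscript" is extracted from the object of "approved".
Boundaries crossed, outermost first: [that], [that] — 2 in total.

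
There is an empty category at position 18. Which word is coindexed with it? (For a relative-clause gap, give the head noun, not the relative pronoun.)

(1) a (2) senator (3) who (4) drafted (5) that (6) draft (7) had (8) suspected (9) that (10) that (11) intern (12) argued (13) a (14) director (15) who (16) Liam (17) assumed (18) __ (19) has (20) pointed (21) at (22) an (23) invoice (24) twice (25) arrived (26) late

14

The gap at 18 is the subject of "pointed", inside a relative clause.
The relative pronoun is "who" (word 15); it is bound by the head noun immediately before it.
Its filler is the head noun "director", at word 14.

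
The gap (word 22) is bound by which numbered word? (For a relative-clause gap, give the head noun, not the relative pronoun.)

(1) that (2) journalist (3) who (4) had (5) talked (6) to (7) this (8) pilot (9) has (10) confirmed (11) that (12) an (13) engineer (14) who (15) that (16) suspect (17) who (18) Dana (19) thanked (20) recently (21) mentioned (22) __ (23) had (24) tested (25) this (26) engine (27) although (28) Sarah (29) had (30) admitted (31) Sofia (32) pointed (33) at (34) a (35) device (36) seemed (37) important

13

The gap at 22 is the subject of "tested", inside a relative clause.
The relative pronoun is "who" (word 14); it is bound by the head noun immediately before it.
Its filler is the head noun "engineer", at word 13.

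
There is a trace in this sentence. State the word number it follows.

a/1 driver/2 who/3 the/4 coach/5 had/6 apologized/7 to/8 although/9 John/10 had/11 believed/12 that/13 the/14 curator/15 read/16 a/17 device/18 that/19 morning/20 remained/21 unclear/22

The displaced element is "a driver" (word 2).
It functions as the object of the preposition "to" of "apologized", so the gap sits immediately after word 8 ("to").
Base order: The coach had apologized to a driver although John had believed that the curator read a device that morning.

8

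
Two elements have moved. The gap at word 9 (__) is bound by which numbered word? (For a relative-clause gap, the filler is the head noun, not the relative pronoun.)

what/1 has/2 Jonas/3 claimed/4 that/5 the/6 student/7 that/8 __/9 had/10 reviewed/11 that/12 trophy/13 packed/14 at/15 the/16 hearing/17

The marked gap is inside the relative clause, the subject of "reviewed".
Its filler is the head noun "student" (via "that"), at word 7.
(The other dependency links word 1 to a gap after word 14.)

7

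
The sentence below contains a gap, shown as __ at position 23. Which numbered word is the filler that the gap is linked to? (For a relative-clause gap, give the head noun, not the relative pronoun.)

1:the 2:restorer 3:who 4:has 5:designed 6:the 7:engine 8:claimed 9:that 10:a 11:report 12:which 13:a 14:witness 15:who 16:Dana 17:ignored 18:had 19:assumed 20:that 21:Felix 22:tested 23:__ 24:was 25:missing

The gap at 23 is the object of "tested", inside a relative clause.
The relative pronoun is "which" (word 12); it is bound by the head noun immediately before it.
Its filler is the head noun "report", at word 11.

11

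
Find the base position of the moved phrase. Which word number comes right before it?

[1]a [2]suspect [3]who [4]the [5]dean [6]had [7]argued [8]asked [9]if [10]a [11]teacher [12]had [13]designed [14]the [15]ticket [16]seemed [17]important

The displaced element is "a suspect" (word 2).
It is linked across 1 clause boundary (Ø).
It functions as the subject of "asked", so the gap sits immediately after word 7 ("argued").
Base order: The dean had argued a suspect asked if a teacher had designed the ticket.

7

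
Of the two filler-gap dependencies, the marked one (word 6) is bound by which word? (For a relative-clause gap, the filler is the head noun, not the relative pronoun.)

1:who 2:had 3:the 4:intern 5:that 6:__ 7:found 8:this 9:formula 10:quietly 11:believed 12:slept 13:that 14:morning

The marked gap is inside the relative clause, the subject of "found".
Its filler is the head noun "intern" (via "that"), at word 4.
(The other dependency links word 1 to a gap after word 11.)

4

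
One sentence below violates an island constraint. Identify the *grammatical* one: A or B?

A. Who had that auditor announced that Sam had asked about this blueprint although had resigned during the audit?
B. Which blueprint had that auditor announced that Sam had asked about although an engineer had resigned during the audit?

In A, the wh-phrase is extracted from inside an adjunct island (introduced by "although"), which blocks movement.
In B, the extraction path crosses only that-complement boundaries, which are transparent.
So B is grammatical.

B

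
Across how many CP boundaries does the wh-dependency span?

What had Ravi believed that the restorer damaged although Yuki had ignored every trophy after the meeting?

1

"what" is extracted from the object of "damaged".
Boundaries crossed, outermost first: [that] — 1 in total.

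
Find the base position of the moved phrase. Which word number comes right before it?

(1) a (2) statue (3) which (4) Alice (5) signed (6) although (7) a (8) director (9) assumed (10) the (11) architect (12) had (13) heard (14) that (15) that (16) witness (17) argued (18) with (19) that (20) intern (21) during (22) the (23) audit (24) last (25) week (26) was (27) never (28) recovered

The displaced element is "a statue" (word 2).
It functions as the direct object of "signed", so the gap sits immediately after word 5 ("signed").
Base order: Alice signed a statue although a director assumed the architect had heard that that witness argued with that intern during the audit last week.

5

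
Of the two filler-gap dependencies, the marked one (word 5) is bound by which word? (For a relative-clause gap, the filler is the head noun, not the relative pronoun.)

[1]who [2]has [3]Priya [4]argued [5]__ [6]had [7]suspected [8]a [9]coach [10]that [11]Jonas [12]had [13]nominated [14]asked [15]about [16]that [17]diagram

The marked gap is the subject of "suspected".
Its filler is the fronted wh-phrase "who", at word 1.
(The other dependency links word 9 to a gap after word 13.)

1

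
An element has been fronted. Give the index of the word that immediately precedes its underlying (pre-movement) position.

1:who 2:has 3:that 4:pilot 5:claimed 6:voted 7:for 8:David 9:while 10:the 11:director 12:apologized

5

The displaced element is "who" (word 1).
It is linked across 1 clause boundary (Ø).
It functions as the subject of "voted", so the gap sits immediately after word 5 ("claimed").
Base order: That pilot has claimed that who voted for David while the director apologized.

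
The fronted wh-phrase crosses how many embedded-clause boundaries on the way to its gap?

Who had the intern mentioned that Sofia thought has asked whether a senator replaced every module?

2

"who" is extracted from the subject of "asked".
Boundaries crossed, outermost first: [that], [Ø] — 2 in total.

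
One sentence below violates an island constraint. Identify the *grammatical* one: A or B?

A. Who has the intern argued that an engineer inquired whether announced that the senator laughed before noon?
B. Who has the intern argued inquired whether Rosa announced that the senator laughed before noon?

In A, the wh-phrase is extracted from inside a wh-island (introduced by "whether"), which blocks movement.
In B, the extraction path crosses only that-complement boundaries, which are transparent.
So B is grammatical.

B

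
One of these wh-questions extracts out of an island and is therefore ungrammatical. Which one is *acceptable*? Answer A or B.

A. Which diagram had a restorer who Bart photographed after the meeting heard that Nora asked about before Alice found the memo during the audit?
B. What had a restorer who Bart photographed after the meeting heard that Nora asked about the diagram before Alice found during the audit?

A

In B, the wh-phrase is extracted from inside an adjunct island (introduced by "before"), which blocks movement.
In A, the extraction path crosses only that-complement boundaries, which are transparent.
So A is grammatical.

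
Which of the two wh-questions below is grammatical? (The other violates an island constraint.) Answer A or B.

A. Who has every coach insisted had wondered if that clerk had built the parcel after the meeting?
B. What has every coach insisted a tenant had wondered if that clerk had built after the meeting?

A

In B, the wh-phrase is extracted from inside a wh-island (introduced by "if"), which blocks movement.
In A, the extraction path crosses only that-complement boundaries, which are transparent.
So A is grammatical.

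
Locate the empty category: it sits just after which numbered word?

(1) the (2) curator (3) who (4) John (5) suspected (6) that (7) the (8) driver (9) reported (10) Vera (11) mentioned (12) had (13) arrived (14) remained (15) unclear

11

The displaced element is "the curator" (word 2).
It is linked across 3 clause boundaries (that → Ø → Ø).
It functions as the subject of "arrived", so the gap sits immediately after word 11 ("mentioned").
Base order: John suspected that the driver reported Vera mentioned that the curator had arrived.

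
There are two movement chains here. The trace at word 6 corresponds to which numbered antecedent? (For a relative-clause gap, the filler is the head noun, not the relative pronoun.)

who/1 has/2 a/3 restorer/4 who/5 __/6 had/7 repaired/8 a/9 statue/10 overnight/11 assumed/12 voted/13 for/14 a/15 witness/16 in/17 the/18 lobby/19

The marked gap is inside the relative clause, the subject of "repaired".
Its filler is the head noun "restorer" (via "who"), at word 4.
(The other dependency links word 1 to a gap after word 12.)

4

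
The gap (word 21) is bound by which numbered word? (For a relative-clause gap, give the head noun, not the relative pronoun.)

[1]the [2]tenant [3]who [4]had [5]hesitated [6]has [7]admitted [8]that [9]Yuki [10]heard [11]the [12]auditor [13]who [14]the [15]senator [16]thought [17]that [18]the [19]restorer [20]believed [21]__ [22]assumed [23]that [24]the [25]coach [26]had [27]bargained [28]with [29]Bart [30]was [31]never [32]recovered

12

The gap at 21 is the subject of "assumed", inside a relative clause.
The relative pronoun is "who" (word 13); it is bound by the head noun immediately before it.
Its filler is the head noun "auditor", at word 12.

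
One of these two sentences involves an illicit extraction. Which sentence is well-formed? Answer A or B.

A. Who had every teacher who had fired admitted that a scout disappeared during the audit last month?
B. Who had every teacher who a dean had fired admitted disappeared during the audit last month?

B

In A, the wh-phrase is extracted from inside a complex-NP island (relative clause) (introduced by "who"), which blocks movement.
In B, the extraction path crosses only that-complement boundaries, which are transparent.
So B is grammatical.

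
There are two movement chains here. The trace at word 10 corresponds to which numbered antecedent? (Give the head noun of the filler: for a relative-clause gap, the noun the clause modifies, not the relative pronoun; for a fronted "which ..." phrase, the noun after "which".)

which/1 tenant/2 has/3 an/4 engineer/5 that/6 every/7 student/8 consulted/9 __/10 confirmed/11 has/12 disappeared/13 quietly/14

The marked gap is inside the relative clause, the direct object of "consulted".
Its filler is the head noun "engineer" (via "that"), at word 5.
(The other dependency links word 2 to a gap after word 11.)

5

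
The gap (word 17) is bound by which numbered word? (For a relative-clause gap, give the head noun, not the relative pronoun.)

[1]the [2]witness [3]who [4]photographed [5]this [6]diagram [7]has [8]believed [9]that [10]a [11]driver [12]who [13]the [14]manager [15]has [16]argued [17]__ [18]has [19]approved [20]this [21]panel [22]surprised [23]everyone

11

The gap at 17 is the subject of "approved", inside a relative clause.
The relative pronoun is "who" (word 12); it is bound by the head noun immediately before it.
Its filler is the head noun "driver", at word 11.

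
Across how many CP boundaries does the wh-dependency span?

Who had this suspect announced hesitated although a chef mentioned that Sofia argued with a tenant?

1

"who" is extracted from the subject of "hesitated".
Boundaries crossed, outermost first: [Ø] — 1 in total.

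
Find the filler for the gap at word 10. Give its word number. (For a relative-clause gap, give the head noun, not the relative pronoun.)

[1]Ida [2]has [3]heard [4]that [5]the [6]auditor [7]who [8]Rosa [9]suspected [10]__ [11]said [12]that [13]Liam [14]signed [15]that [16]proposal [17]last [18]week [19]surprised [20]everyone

6

The gap at 10 is the subject of "said", inside a relative clause.
The relative pronoun is "who" (word 7); it is bound by the head noun immediately before it.
Its filler is the head noun "auditor", at word 6.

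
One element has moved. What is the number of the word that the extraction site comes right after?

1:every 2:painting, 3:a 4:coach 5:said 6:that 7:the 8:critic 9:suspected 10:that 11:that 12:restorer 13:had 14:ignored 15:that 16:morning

The displaced element is "every painting" (word 2).
It is linked across 2 clause boundaries (that → that).
It functions as the direct object of "ignored", so the gap sits immediately after word 14 ("ignored").
Base order: A coach said that the critic suspected that that restorer had ignored every painting that morning.

14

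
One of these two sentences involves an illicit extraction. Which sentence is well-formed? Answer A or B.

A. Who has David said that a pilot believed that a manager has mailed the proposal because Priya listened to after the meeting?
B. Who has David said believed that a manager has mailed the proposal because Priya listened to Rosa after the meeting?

In A, the wh-phrase is extracted from inside an adjunct island (introduced by "because"), which blocks movement.
In B, the extraction path crosses only that-complement boundaries, which are transparent.
So B is grammatical.

B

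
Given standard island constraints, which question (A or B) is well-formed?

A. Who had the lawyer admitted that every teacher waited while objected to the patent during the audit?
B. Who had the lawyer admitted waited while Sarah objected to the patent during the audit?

In A, the wh-phrase is extracted from inside an adjunct island (introduced by "while"), which blocks movement.
In B, the extraction path crosses only that-complement boundaries, which are transparent.
So B is grammatical.

B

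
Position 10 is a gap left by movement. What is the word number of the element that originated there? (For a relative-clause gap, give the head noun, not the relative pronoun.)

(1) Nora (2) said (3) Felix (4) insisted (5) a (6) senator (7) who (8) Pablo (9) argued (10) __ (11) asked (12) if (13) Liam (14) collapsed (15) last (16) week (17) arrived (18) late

6

The gap at 10 is the subject of "asked", inside a relative clause.
The relative pronoun is "who" (word 7); it is bound by the head noun immediately before it.
Its filler is the head noun "senator", at word 6.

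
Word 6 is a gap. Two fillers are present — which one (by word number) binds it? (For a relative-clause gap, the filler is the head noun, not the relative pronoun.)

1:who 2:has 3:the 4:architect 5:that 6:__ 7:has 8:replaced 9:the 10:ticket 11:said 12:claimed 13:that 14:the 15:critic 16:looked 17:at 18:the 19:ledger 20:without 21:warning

The marked gap is inside the relative clause, the subject of "replaced".
Its filler is the head noun "architect" (via "that"), at word 4.
(The other dependency links word 1 to a gap after word 11.)

4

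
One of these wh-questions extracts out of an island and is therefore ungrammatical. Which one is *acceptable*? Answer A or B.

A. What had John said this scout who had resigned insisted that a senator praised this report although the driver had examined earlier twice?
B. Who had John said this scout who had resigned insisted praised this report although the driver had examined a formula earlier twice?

B

In A, the wh-phrase is extracted from inside an adjunct island (introduced by "although"), which blocks movement.
In B, the extraction path crosses only that-complement boundaries, which are transparent.
So B is grammatical.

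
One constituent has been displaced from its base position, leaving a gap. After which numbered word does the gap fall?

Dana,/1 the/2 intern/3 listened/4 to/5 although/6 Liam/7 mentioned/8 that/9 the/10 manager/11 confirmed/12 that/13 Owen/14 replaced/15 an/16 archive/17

The displaced element is "Dana" (word 1).
It functions as the object of the preposition "to" of "listened", so the gap sits immediately after word 5 ("to").
Base order: The intern listened to Dana although Liam mentioned that the manager confirmed that Owen replaced an archive.

5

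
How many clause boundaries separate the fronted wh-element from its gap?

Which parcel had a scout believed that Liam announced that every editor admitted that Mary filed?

3

"which parcel" is extracted from the object of "filed".
Boundaries crossed, outermost first: [that], [that], [that] — 3 in total.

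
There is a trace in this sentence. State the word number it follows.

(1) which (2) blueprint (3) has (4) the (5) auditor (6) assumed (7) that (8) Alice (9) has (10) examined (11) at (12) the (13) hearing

The displaced element is "which blueprint" (word 2).
It is linked across 1 clause boundary (that).
It functions as the direct object of "examined", so the gap sits immediately after word 10 ("examined").
Base order: The auditor has assumed that Alice has examined which blueprint at the hearing.

10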